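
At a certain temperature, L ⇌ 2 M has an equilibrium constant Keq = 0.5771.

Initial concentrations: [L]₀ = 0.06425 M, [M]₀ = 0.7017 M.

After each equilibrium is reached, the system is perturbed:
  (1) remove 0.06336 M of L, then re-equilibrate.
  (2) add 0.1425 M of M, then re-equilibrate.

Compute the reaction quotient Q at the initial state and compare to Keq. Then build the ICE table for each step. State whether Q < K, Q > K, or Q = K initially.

Q₀ = 7.664; Q > K (proceeds reverse)

Q₀ = 7.664 vs Keq = 0.5771 ⇒ Q>K, reverse
Step 1:
                  L         M
  I         0.06425    0.7017
  C          0.1679   -0.3357
  E          0.2321     0.366
  solve Keq expr → x = -0.1679; check Q = 0.5771
Then remove 0.06336 M of L.
Step 2:
                  L         M
  I          0.1687     0.366
  C         0.01859  -0.03718
  E          0.1873    0.3288
  solve Keq expr → x = -0.01859; check Q = 0.5771
Then add 0.1425 M of M.
Step 3:
                  L         M
  I          0.1873    0.4713
  C         0.05044   -0.1009
  E          0.2378    0.3704
  solve Keq expr → x = -0.05044; check Q = 0.5771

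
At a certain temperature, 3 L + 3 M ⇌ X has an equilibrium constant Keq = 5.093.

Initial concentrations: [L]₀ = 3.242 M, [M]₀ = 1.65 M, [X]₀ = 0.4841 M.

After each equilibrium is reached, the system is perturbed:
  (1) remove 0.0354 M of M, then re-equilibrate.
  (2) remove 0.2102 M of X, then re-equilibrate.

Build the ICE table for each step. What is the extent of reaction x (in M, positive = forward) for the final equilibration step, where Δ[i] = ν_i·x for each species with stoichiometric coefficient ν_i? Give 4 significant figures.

x = 0.006833 M

Q₀ = 0.003163 vs Keq = 5.093 ⇒ Q<K, forward
Step 1:
                   L          M          X
  Initial      3.242       1.65     0.4841
  Change       -1.35      -1.35     0.4499
  Equil        1.892     0.3002      0.934
  solve Keq expr → x = 0.4499; check Q = 5.093
Then remove 0.0354 M of M.
Step 2:
                   L          M          X
  Initial      1.892     0.2648      0.934
  Change     0.02971    0.02971  -0.009903
  Equil        1.922     0.2946     0.9241
  solve Keq expr → x = -0.009903; check Q = 5.093
Then remove 0.2102 M of X.
Step 3:
                   L          M          X
  Initial      1.922     0.2946     0.7139
  Change     -0.0205    -0.0205   0.006833
  Equil        1.901     0.2741     0.7207
  solve Keq expr → x = 0.006833; check Q = 5.093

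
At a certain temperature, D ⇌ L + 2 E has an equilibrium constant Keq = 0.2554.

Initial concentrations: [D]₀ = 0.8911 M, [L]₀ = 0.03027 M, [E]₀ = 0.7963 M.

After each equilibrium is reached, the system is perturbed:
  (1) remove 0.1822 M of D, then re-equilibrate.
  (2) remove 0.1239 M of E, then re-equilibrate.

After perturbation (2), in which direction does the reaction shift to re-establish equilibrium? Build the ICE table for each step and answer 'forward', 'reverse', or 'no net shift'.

Q₀ = 0.02154 vs Keq = 0.2554 ⇒ Q<K, forward
Step 1:
                   D          L          E
  I           0.8911    0.03027     0.7963
  C          -0.1375     0.1375     0.2749
  E           0.7536     0.1677      1.071
  solve Keq expr → x = 0.1375; check Q = 0.2554
Then remove 0.1822 M of D.
Step 2:
                   D          L          E
  I           0.5714     0.1677      1.071
  C          0.02316   -0.02316   -0.04633
  E           0.5946     0.1446      1.025
  solve Keq expr → x = -0.02316; check Q = 0.2554
Then remove 0.1239 M of E.
Step 3:
                   D          L          E
  I           0.5946     0.1446      0.901
  C         -0.02058    0.02058    0.04117
  E            0.574     0.1652     0.9422
  solve Keq expr → x = 0.02058; check Q = 0.2554

Direction: forward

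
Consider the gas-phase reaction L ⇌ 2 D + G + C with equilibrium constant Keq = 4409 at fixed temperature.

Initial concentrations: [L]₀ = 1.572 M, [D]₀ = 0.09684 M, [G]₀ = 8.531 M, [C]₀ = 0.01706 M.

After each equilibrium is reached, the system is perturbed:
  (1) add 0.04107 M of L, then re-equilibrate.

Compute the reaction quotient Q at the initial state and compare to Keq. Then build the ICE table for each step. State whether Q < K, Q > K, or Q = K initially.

Q₀ = 8.6823e-04; Q < K (proceeds forward)

Q₀ = 8.6823e-04 vs Keq = 4409 ⇒ Q<K, forward
Step 1:
                    L           D           G           C
  init          1.572     0.09684       8.531     0.01706
  Δ            -1.536       3.073       1.536       1.536
  eq          0.03563        3.17       10.07       1.553
  solve Keq expr → x = 1.536; check Q = 4409
Then add 0.04107 M of L.
Step 2:
                    L           D           G           C
  init         0.0767        3.17       10.07       1.553
  Δ          -0.03826     0.07652     0.03826     0.03826
  eq          0.03844       3.246       10.11       1.592
  solve Keq expr → x = 0.03826; check Q = 4409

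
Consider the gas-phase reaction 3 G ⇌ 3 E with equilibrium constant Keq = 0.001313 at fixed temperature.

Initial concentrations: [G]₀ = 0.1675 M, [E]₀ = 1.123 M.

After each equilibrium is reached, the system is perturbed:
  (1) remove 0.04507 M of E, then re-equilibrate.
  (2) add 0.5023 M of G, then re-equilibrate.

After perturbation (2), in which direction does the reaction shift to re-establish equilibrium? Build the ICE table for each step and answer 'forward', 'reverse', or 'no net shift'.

Q₀ = 301.4 vs Keq = 0.001313 ⇒ Q>K, reverse
Step 1:
                   G          E
  Initial     0.1675      1.123
  Change      0.9956    -0.9956
  Equil        1.163     0.1274
  solve Keq expr → x = -0.3319; check Q = 0.001313
Then remove 0.04507 M of E.
Step 2:
                   G          E
  Initial      1.163     0.0823
  Change    -0.04062    0.04062
  Equil        1.123     0.1229
  solve Keq expr → x = 0.01354; check Q = 0.001313
Then add 0.5023 M of G.
Step 3:
                   G          E
  Initial      1.625     0.1229
  Change    -0.04957    0.04957
  Equil        1.575     0.1725
  solve Keq expr → x = 0.01652; check Q = 0.001313

Direction: forward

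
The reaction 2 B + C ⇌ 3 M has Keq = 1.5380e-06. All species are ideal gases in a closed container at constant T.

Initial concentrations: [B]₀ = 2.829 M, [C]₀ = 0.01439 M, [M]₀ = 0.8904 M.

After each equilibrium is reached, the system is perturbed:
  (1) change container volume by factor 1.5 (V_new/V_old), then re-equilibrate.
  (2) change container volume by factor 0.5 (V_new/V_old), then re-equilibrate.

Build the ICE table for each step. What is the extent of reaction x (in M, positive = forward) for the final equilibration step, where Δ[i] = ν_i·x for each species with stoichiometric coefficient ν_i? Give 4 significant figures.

x = 0 M

Q₀ = 6.13 vs Keq = 1.5380e-06 ⇒ Q>K, reverse
Step 1:
                    B           C           M
  init          2.829     0.01439      0.8904
  Δ            0.5819      0.2909     -0.8728
  eq            3.411      0.3053     0.01761
  solve Keq expr → x = -0.2909; check Q = 1.5380e-06
Then change container volume by factor 1.5 (V_new/V_old).
Step 2:
                    B           C           M
  init          2.274      0.2035     0.01174
  Δ                 0           0           0
  eq            2.274      0.2035     0.01174
  solve Keq expr → x = 0; check Q = 1.5380e-06
Then change container volume by factor 0.5 (V_new/V_old).
Step 3:
                    B           C           M
  init          4.548      0.4071     0.02348
  Δ                 0           0           0
  eq            4.548      0.4071     0.02348
  solve Keq expr → x = 0; check Q = 1.5380e-06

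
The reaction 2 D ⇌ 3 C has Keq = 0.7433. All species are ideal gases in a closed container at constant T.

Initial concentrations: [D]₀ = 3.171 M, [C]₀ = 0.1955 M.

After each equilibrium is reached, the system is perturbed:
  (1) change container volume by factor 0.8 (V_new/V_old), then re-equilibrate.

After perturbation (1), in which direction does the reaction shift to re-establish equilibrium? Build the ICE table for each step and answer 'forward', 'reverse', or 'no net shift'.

Direction: reverse

Q₀ = 7.4310e-04 vs Keq = 0.7433 ⇒ Q<K, forward
Step 1:
                   D          C
  I            3.171     0.1955
  C            -0.91      1.365
  E            2.261       1.56
  solve Keq expr → x = 0.455; check Q = 0.7433
Then change container volume by factor 0.8 (V_new/V_old).
Step 2:
                   D          C
  I            2.826      1.951
  C          0.07262    -0.1089
  E            2.899      1.842
  solve Keq expr → x = -0.03631; check Q = 0.7433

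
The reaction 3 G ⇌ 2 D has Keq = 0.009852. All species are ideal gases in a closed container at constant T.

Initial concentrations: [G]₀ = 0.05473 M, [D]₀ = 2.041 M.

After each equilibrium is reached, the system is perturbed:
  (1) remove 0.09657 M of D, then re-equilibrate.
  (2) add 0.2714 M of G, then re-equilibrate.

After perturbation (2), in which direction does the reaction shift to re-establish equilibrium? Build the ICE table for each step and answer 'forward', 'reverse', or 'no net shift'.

Q₀ = 2.5410e+04 vs Keq = 0.009852 ⇒ Q>K, reverse
Step 1:
                  G         D
  Initial   0.05473     2.041
  Change      2.466    -1.644
  Equil        2.52    0.3972
  solve Keq expr → x = -0.8219; check Q = 0.009852
Then remove 0.09657 M of D.
Step 2:
                  G         D
  Initial      2.52    0.3006
  Change    -0.1072   0.07149
  Equil       2.413    0.3721
  solve Keq expr → x = 0.03575; check Q = 0.009852
Then add 0.2714 M of G.
Step 3:
                  G         D
  Initial     2.685    0.3721
  Change   -0.07096   0.04731
  Equil       2.614    0.4194
  solve Keq expr → x = 0.02365; check Q = 0.009852

Direction: forward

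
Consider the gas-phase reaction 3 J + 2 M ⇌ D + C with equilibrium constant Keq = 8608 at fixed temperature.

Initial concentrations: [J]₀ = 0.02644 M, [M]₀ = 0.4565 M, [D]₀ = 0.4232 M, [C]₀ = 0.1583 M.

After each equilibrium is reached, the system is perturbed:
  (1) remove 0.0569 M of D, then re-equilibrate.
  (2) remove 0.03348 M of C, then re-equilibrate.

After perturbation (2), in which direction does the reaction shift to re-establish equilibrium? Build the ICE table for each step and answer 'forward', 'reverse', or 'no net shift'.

Direction: forward

Q₀ = 1.7392e+04 vs Keq = 8608 ⇒ Q>K, reverse
Step 1:
                   J          M          D          C
  I          0.02644     0.4565     0.4232     0.1583
  C         0.006563   0.004375  -0.002188  -0.002188
  E            0.033     0.4609      0.421     0.1561
  solve Keq expr → x = -0.002188; check Q = 8608
Then remove 0.0569 M of D.
Step 2:
                   J          M          D          C
  I            0.033     0.4609     0.3641     0.1561
  C        -0.001468 -9.7850e-04 4.8925e-04 4.8925e-04
  E          0.03154     0.4599     0.3646     0.1566
  solve Keq expr → x = 4.8925e-04; check Q = 8608
Then remove 0.03348 M of C.
Step 3:
                   J          M          D          C
  I          0.03154     0.4599     0.3646     0.1231
  C        -0.002285  -0.001523 7.6164e-04 7.6164e-04
  E          0.02925     0.4584     0.3654     0.1239
  solve Keq expr → x = 7.6164e-04; check Q = 8608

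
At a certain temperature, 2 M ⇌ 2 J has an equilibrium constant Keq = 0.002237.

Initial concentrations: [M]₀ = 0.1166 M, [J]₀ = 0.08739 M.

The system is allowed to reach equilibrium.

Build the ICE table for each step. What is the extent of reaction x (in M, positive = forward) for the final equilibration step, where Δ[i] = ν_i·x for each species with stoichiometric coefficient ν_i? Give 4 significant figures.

Q₀ = 0.5617 vs Keq = 0.002237 ⇒ Q>K, reverse
Step 1:
                   M          J
  Initial     0.1166    0.08739
  Change     0.07818   -0.07818
  Equil       0.1948   0.009212
  solve Keq expr → x = -0.03909; check Q = 0.002237

x = -0.03909 M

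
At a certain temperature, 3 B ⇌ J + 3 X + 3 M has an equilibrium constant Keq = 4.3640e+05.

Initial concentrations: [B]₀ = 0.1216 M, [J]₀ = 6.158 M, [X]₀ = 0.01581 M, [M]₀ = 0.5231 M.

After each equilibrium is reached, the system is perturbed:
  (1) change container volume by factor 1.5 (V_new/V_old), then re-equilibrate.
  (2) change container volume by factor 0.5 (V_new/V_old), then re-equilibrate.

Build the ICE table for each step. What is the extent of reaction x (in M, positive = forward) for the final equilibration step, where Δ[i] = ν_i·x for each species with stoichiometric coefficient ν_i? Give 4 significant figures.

x = -8.1228e-04 M

Q₀ = 0.001937 vs Keq = 4.3640e+05 ⇒ Q<K, forward
Step 1:
                  B         J         X         M
  Initial    0.1216     6.158   0.01581    0.5231
  Change    -0.1195   0.03983    0.1195    0.1195
  Equil    0.002106     6.198    0.1353    0.6426
  solve Keq expr → x = 0.03983; check Q = 4.3640e+05
Then change container volume by factor 1.5 (V_new/V_old).
Step 2:
                  B         J         X         M
  Initial  0.001404     4.132    0.0902    0.4284
  Change  -5.7982e-04 1.9327e-04 5.7982e-04 5.7982e-04
  Equil   8.2388e-04     4.132   0.09078     0.429
  solve Keq expr → x = 1.9327e-04; check Q = 4.3640e+05
Then change container volume by factor 0.5 (V_new/V_old).
Step 3:
                  B         J         X         M
  Initial  0.001648     8.264    0.1816     0.858
  Change   0.002437 -8.1228e-04 -0.002437 -0.002437
  Equil    0.004085     8.263    0.1791    0.8555
  solve Keq expr → x = -8.1228e-04; check Q = 4.3640e+05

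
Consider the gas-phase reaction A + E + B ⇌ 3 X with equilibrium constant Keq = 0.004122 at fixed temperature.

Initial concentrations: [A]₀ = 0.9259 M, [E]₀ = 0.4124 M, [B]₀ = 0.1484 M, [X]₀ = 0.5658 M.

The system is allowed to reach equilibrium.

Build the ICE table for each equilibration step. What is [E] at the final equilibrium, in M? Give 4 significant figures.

Q₀ = 3.196 vs Keq = 0.004122 ⇒ Q>K, reverse
Step 1:
                  A         E         B         X
  init       0.9259    0.4124    0.1484    0.5658
  Δ          0.1579    0.1579    0.1579   -0.4737
  eq          1.084    0.5703    0.3063   0.09207
  solve Keq expr → x = -0.1579; check Q = 0.004122

[E]_eq = 0.5703 M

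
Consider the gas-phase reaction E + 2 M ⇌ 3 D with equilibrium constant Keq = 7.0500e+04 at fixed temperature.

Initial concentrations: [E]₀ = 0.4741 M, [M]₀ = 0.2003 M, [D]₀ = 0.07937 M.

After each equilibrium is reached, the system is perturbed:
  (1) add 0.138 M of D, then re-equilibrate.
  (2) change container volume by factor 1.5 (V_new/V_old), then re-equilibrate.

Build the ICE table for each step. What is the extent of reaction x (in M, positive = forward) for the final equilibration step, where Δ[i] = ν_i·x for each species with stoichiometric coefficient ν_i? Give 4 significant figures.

Q₀ = 0.02629 vs Keq = 7.0500e+04 ⇒ Q<K, forward
Step 1:
                    E           M           D
  init         0.4741      0.2003     0.07937
  Δ          -0.09944     -0.1989      0.2983
  eq           0.3747    0.001428      0.3777
  solve Keq expr → x = 0.09944; check Q = 7.0500e+04
Then add 0.138 M of D.
Step 2:
                    E           M           D
  init         0.3747    0.001428      0.5157
  Δ        4.2038e-04  8.4076e-04   -0.001261
  eq           0.3751    0.002269      0.5144
  solve Keq expr → x = -4.2038e-04; check Q = 7.0500e+04
Then change container volume by factor 1.5 (V_new/V_old).
Step 3:
                    E           M           D
  init         0.2501    0.001513      0.3429
  Δ                 0           0           0
  eq           0.2501    0.001513      0.3429
  solve Keq expr → x = 0; check Q = 7.0500e+04

x = 0 M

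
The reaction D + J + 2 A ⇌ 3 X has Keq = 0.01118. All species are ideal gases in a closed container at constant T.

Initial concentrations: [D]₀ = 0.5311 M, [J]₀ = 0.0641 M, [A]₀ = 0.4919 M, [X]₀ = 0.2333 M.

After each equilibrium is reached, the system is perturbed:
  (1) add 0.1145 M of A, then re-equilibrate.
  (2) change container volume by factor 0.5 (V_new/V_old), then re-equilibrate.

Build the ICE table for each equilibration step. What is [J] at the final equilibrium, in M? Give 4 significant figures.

Q₀ = 1.542 vs Keq = 0.01118 ⇒ Q>K, reverse
Step 1:
                    D           J           A           X
  init         0.5311      0.0641      0.4919      0.2333
  Δ           0.05579     0.05579      0.1116     -0.1674
  eq           0.5869      0.1199      0.6035     0.06592
  solve Keq expr → x = -0.05579; check Q = 0.01118
Then add 0.1145 M of A.
Step 2:
                    D           J           A           X
  init         0.5869      0.1199       0.718     0.06592
  Δ         -0.002391   -0.002391   -0.004782    0.007173
  eq           0.5845      0.1175      0.7132      0.0731
  solve Keq expr → x = 0.002391; check Q = 0.01118
Then change container volume by factor 0.5 (V_new/V_old).
Step 3:
                    D           J           A           X
  init          1.169       0.235       1.426      0.1462
  Δ           -0.0109     -0.0109     -0.0218      0.0327
  eq            1.158      0.2241       1.405      0.1789
  solve Keq expr → x = 0.0109; check Q = 0.01118

[J]_eq = 0.2241 M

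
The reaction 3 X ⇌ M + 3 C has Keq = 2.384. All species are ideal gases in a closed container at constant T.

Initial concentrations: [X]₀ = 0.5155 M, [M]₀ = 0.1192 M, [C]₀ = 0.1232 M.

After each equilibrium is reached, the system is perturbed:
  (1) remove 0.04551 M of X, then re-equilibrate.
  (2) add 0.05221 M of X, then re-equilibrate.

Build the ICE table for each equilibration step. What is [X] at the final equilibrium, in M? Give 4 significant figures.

Q₀ = 0.001627 vs Keq = 2.384 ⇒ Q<K, forward
Step 1:
                   X          M          C
  init        0.5155     0.1192     0.1232
  Δ          -0.3158     0.1053     0.3158
  eq          0.1997     0.2245      0.439
  solve Keq expr → x = 0.1053; check Q = 2.384
Then remove 0.04551 M of X.
Step 2:
                   X          M          C
  init        0.1542     0.2245      0.439
  Δ          0.02939  -0.009796   -0.02939
  eq          0.1836     0.2147     0.4096
  solve Keq expr → x = -0.009796; check Q = 2.384
Then add 0.05221 M of X.
Step 3:
                   X          M          C
  init        0.2358     0.2147     0.4096
  Δ          -0.0337    0.01123     0.0337
  eq          0.2021     0.2259     0.4433
  solve Keq expr → x = 0.01123; check Q = 2.384

[X]_eq = 0.2021 M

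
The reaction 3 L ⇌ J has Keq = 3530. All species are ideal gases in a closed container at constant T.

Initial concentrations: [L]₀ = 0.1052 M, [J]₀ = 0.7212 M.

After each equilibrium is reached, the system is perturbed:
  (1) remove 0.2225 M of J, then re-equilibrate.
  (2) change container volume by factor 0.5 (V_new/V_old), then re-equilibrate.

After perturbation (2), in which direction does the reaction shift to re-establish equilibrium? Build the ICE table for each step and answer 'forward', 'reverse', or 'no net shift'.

Direction: forward

Q₀ = 619.5 vs Keq = 3530 ⇒ Q<K, forward
Step 1:
                   L          J
  I           0.1052     0.7212
  C         -0.04589     0.0153
  E          0.05931     0.7365
  solve Keq expr → x = 0.0153; check Q = 3530
Then remove 0.2225 M of J.
Step 2:
                   L          J
  I          0.05931      0.514
  C        -0.006626   0.002209
  E          0.05268     0.5162
  solve Keq expr → x = 0.002209; check Q = 3530
Then change container volume by factor 0.5 (V_new/V_old).
Step 3:
                   L          J
  I           0.1054      1.032
  C         -0.03872    0.01291
  E          0.06665      1.045
  solve Keq expr → x = 0.01291; check Q = 3530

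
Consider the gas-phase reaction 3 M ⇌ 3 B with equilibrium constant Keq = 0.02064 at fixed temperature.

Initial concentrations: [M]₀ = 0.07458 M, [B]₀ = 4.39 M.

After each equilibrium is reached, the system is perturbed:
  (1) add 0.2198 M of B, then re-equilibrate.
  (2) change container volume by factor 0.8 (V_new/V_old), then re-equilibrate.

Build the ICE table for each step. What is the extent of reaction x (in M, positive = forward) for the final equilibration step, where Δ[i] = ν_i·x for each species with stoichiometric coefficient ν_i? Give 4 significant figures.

x = 0 M

Q₀ = 2.0395e+05 vs Keq = 0.02064 ⇒ Q>K, reverse
Step 1:
                    M           B
  init        0.07458        4.39
  Δ             3.429      -3.429
  eq            3.504       0.961
  solve Keq expr → x = -1.143; check Q = 0.02064
Then add 0.2198 M of B.
Step 2:
                    M           B
  init          3.504       1.181
  Δ            0.1725     -0.1725
  eq            3.676       1.008
  solve Keq expr → x = -0.0575; check Q = 0.02064
Then change container volume by factor 0.8 (V_new/V_old).
Step 3:
                    M           B
  init          4.595        1.26
  Δ                 0           0
  eq            4.595        1.26
  solve Keq expr → x = 0; check Q = 0.02064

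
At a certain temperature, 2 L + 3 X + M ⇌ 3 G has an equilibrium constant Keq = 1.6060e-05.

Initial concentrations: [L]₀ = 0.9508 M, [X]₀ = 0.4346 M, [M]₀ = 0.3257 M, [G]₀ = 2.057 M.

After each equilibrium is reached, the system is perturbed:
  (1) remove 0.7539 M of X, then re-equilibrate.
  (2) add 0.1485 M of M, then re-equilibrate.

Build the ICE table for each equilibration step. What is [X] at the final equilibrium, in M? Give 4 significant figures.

[X]_eq = 1.662 M

Q₀ = 360.1 vs Keq = 1.6060e-05 ⇒ Q>K, reverse
Step 1:
                   L          X          M          G
  I           0.9508     0.4346     0.3257      2.057
  C            1.303      1.954     0.6514     -1.954
  E            2.254      2.389     0.9771     0.1028
  solve Keq expr → x = -0.6514; check Q = 1.6060e-05
Then remove 0.7539 M of X.
Step 2:
                   L          X          M          G
  I            2.254      1.635     0.9771     0.1028
  C           0.0203    0.03045    0.01015   -0.03045
  E            2.274      1.665     0.9873    0.07235
  solve Keq expr → x = -0.01015; check Q = 1.6060e-05
Then add 0.1485 M of M.
Step 3:
                   L          X          M          G
  I            2.274      1.665      1.136    0.07235
  C         -0.00216   -0.00324   -0.00108    0.00324
  E            2.272      1.662      1.135    0.07559
  solve Keq expr → x = 0.00108; check Q = 1.6060e-05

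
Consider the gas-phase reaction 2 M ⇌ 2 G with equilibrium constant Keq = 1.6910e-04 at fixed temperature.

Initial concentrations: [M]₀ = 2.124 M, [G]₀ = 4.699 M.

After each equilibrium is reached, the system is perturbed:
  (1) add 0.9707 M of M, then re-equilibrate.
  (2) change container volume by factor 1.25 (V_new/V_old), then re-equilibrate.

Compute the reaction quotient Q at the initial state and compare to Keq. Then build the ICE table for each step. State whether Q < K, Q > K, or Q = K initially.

Q₀ = 4.894 vs Keq = 1.6910e-04 ⇒ Q>K, reverse
Step 1:
                    M           G
  Initial       2.124       4.699
  Change        4.611      -4.611
  Equil         6.735     0.08759
  solve Keq expr → x = -2.306; check Q = 1.6910e-04
Then add 0.9707 M of M.
Step 2:
                    M           G
  Initial       7.706     0.08759
  Change     -0.01246     0.01246
  Equil         7.694         0.1
  solve Keq expr → x = 0.00623; check Q = 1.6910e-04
Then change container volume by factor 1.25 (V_new/V_old).
Step 3:
                    M           G
  Initial       6.155     0.08004
  Change            0           0
  Equil         6.155     0.08004
  solve Keq expr → x = 0; check Q = 1.6910e-04

Q₀ = 4.894; Q > K (proceeds reverse)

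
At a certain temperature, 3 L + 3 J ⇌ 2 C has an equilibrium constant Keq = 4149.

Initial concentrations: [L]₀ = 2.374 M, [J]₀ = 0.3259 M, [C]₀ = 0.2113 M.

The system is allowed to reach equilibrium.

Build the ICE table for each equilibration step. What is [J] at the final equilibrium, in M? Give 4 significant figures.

Q₀ = 0.09641 vs Keq = 4149 ⇒ Q<K, forward
Step 1:
                   L          J          C
  I            2.374     0.3259     0.2113
  C          -0.3091    -0.3091      0.206
  E            2.065    0.01683     0.4173
  solve Keq expr → x = 0.103; check Q = 4149

[J]_eq = 0.01683 M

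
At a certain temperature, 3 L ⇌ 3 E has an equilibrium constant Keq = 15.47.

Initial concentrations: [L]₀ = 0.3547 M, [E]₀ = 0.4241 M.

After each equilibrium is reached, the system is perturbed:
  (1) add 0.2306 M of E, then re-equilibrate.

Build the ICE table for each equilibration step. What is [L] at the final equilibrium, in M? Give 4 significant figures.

[L]_eq = 0.2891 M

Q₀ = 1.709 vs Keq = 15.47 ⇒ Q<K, forward
Step 1:
                   L          E
  init        0.3547     0.4241
  Δ          -0.1317     0.1317
  eq           0.223     0.5558
  solve Keq expr → x = 0.04389; check Q = 15.47
Then add 0.2306 M of E.
Step 2:
                   L          E
  init         0.223     0.7864
  Δ          0.06604   -0.06604
  eq          0.2891     0.7203
  solve Keq expr → x = -0.02201; check Q = 15.47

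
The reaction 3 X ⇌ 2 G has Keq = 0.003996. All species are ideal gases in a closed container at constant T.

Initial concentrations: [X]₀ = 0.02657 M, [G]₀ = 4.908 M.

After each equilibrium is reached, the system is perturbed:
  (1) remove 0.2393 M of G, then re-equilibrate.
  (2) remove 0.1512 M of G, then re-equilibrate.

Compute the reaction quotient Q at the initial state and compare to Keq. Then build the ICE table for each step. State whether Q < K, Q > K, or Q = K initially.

Q₀ = 1.2842e+06 vs Keq = 0.003996 ⇒ Q>K, reverse
Step 1:
                  X         G
  Initial   0.02657     4.908
  Change       5.97     -3.98
  Equil       5.996    0.9282
  solve Keq expr → x = -1.99; check Q = 0.003996
Then remove 0.2393 M of G.
Step 2:
                  X         G
  Initial     5.996    0.6889
  Change     -0.267     0.178
  Equil       5.729    0.8669
  solve Keq expr → x = 0.089; check Q = 0.003996
Then remove 0.1512 M of G.
Step 3:
                  X         G
  Initial     5.729    0.7157
  Change    -0.1695     0.113
  Equil        5.56    0.8287
  solve Keq expr → x = 0.05651; check Q = 0.003996

Q₀ = 1.2842e+06; Q > K (proceeds reverse)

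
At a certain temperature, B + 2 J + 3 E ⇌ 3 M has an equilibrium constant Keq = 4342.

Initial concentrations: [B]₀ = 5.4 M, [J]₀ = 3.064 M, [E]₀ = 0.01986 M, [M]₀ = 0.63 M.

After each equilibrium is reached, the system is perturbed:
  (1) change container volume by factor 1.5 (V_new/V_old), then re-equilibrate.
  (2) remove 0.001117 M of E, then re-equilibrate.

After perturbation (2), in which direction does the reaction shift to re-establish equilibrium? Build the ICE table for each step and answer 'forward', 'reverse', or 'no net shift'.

Q₀ = 629.7 vs Keq = 4342 ⇒ Q<K, forward
Step 1:
                   B          J          E          M
  Initial        5.4      3.064    0.01986       0.63
  Change   -0.003085  -0.006171  -0.009256   0.009256
  Equil        5.397      3.058     0.0106     0.6393
  solve Keq expr → x = 0.003085; check Q = 4342
Then change container volume by factor 1.5 (V_new/V_old).
Step 2:
                   B          J          E          M
  Initial      3.598      2.039   0.007069     0.4262
  Change    0.001147   0.002293    0.00344   -0.00344
  Equil        3.599      2.041    0.01051     0.4227
  solve Keq expr → x = -0.001147; check Q = 4342
Then remove 0.001117 M of E.
Step 3:
                   B          J          E          M
  Initial      3.599      2.041   0.009392     0.4227
  Change  3.6238e-04 7.2476e-04   0.001087  -0.001087
  Equil        3.599      2.042    0.01048     0.4216
  solve Keq expr → x = -3.6238e-04; check Q = 4342

Direction: reverse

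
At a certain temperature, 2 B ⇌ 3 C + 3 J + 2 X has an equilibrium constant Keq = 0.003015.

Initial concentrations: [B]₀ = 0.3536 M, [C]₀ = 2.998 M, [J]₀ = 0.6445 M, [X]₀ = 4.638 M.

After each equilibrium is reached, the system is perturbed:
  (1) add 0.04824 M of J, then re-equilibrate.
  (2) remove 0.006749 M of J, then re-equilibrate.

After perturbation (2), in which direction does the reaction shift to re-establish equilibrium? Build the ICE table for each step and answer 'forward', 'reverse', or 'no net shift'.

Q₀ = 1241 vs Keq = 0.003015 ⇒ Q>K, reverse
Step 1:
                   B          C          J          X
  I           0.3536      2.998     0.6445      4.638
  C           0.4166    -0.6249    -0.6249    -0.4166
  E           0.7702      2.373    0.01958      4.221
  solve Keq expr → x = -0.2083; check Q = 0.003015
Then add 0.04824 M of J.
Step 2:
                   B          C          J          X
  I           0.7702      2.373    0.06782      4.221
  C          0.03147    -0.0472    -0.0472   -0.03147
  E           0.8017      2.326    0.02062       4.19
  solve Keq expr → x = -0.01573; check Q = 0.003015
Then remove 0.006749 M of J.
Step 3:
                   B          C          J          X
  I           0.8017      2.326    0.01387       4.19
  C        -0.004401   0.006601   0.006601   0.004401
  E           0.7973      2.332    0.02048      4.194
  solve Keq expr → x = 0.0022; check Q = 0.003015

Direction: forward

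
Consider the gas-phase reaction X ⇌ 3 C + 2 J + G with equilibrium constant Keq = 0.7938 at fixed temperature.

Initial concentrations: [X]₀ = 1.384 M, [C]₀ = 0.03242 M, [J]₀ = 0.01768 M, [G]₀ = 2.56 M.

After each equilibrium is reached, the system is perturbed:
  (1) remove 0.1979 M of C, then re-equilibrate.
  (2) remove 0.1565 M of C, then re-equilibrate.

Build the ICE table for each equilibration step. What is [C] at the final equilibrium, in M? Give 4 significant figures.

Q₀ = 1.9702e-08 vs Keq = 0.7938 ⇒ Q<K, forward
Step 1:
                   X          C          J          G
  Initial      1.384    0.03242    0.01768       2.56
  Change     -0.2984     0.8953     0.5968     0.2984
  Equil        1.086     0.9277     0.6145      2.858
  solve Keq expr → x = 0.2984; check Q = 0.7938
Then remove 0.1979 M of C.
Step 2:
                   X          C          J          G
  Initial      1.086     0.7298     0.6145      2.858
  Change    -0.03813     0.1144    0.07626    0.03813
  Equil        1.047     0.8442     0.6908      2.897
  solve Keq expr → x = 0.03813; check Q = 0.7938
Then remove 0.1565 M of C.
Step 3:
                   X          C          J          G
  Initial      1.047     0.6877     0.6908      2.897
  Change    -0.03221    0.09664    0.06443    0.03221
  Equil        1.015     0.7843     0.7552      2.929
  solve Keq expr → x = 0.03221; check Q = 0.7938

[C]_eq = 0.7843 M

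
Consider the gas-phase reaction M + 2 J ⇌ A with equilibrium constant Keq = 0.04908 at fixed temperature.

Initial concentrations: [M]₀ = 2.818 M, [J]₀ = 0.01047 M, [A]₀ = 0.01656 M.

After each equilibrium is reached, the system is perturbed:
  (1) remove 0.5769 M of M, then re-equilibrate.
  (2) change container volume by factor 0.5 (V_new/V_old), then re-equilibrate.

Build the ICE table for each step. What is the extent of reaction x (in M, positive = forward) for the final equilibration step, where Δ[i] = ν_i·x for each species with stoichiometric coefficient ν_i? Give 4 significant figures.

Q₀ = 53.61 vs Keq = 0.04908 ⇒ Q>K, reverse
Step 1:
                   M          J          A
  Initial      2.818    0.01047    0.01656
  Change      0.0163     0.0326    -0.0163
  Equil        2.834    0.04307 2.5809e-04
  solve Keq expr → x = -0.0163; check Q = 0.04908
Then remove 0.5769 M of M.
Step 2:
                   M          J          A
  Initial      2.257    0.04307 2.5809e-04
  Change  5.1543e-05 1.0309e-04 -5.1543e-05
  Equil        2.257    0.04318 2.0655e-04
  solve Keq expr → x = -5.1543e-05; check Q = 0.04908
Then change container volume by factor 0.5 (V_new/V_old).
Step 3:
                   M          J          A
  Initial      4.515    0.08635 4.1310e-04
  Change   -0.001152  -0.002304   0.001152
  Equil        4.514    0.08405   0.001565
  solve Keq expr → x = 0.001152; check Q = 0.04908

x = 0.001152 M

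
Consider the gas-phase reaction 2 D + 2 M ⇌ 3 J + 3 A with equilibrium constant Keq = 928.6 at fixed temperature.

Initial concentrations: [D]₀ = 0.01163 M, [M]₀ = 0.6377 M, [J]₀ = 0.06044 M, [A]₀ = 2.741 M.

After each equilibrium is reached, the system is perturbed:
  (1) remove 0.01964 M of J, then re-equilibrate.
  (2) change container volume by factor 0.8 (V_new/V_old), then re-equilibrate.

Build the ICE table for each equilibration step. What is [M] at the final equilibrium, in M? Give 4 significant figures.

[M]_eq = 0.7871 M

Q₀ = 82.66 vs Keq = 928.6 ⇒ Q<K, forward
Step 1:
                  D         M         J         A
  Initial   0.01163    0.6377   0.06044     2.741
  Change  -0.007124 -0.007124   0.01069   0.01069
  Equil    0.004506    0.6306   0.07113     2.752
  solve Keq expr → x = 0.003562; check Q = 928.6
Then remove 0.01964 M of J.
Step 2:
                  D         M         J         A
  Initial  0.004506    0.6306   0.05149     2.752
  Change  -0.001532 -0.001532  0.002298  0.002298
  Equil    0.002974     0.629   0.05378     2.754
  solve Keq expr → x = 7.6603e-04; check Q = 928.6
Then change container volume by factor 0.8 (V_new/V_old).
Step 3:
                  D         M         J         A
  Initial  0.003717    0.7863   0.06723     3.442
  Change  7.9874e-04 7.9874e-04 -0.001198 -0.001198
  Equil    0.004516    0.7871   0.06603     3.441
  solve Keq expr → x = -3.9937e-04; check Q = 928.6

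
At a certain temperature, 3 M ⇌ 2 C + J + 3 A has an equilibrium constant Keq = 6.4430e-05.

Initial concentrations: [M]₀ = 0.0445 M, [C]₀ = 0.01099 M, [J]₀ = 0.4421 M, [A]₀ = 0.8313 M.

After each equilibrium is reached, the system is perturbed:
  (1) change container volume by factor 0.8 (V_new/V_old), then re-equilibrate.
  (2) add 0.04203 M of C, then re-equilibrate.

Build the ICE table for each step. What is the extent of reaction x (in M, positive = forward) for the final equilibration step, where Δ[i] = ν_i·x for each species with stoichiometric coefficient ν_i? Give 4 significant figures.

Q₀ = 0.3481 vs Keq = 6.4430e-05 ⇒ Q>K, reverse
Step 1:
                   M          C          J          A
  I           0.0445    0.01099     0.4421     0.8313
  C          0.01612   -0.01074  -0.005372   -0.01612
  E          0.06062 2.4628e-04     0.4367     0.8152
  solve Keq expr → x = -0.005372; check Q = 6.4430e-05
Then change container volume by factor 0.8 (V_new/V_old).
Step 2:
                   M          C          J          A
  I          0.07577 3.0785e-04     0.5459      1.019
  C       1.3043e-04 -8.6951e-05 -4.3475e-05 -1.3043e-04
  E           0.0759 2.2090e-04     0.5459      1.019
  solve Keq expr → x = -4.3475e-05; check Q = 6.4430e-05
Then add 0.04203 M of C.
Step 3:
                   M          C          J          A
  I           0.0759    0.04225     0.5459      1.019
  C          0.06246   -0.04164   -0.02082   -0.06246
  E           0.1384 6.0956e-04      0.525     0.9564
  solve Keq expr → x = -0.02082; check Q = 6.4430e-05

x = -0.02082 M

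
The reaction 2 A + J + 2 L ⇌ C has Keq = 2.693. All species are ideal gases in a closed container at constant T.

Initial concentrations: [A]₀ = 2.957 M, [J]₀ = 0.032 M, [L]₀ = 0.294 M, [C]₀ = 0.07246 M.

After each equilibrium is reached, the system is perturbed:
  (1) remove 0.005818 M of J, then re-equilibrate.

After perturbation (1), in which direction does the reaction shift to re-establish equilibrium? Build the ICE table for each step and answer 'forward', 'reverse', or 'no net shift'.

Q₀ = 2.996 vs Keq = 2.693 ⇒ Q>K, reverse
Step 1:
                    A           J           L           C
  I             2.957       0.032       0.294     0.07246
  C            0.0036      0.0018      0.0036     -0.0018
  E             2.961      0.0338      0.2976     0.07066
  solve Keq expr → x = -0.0018; check Q = 2.693
Then remove 0.005818 M of J.
Step 2:
                    A           J           L           C
  I             2.961     0.02798      0.2976     0.07066
  C           0.00599    0.002995     0.00599   -0.002995
  E             2.967     0.03098      0.3036     0.06767
  solve Keq expr → x = -0.002995; check Q = 2.693

Direction: reverse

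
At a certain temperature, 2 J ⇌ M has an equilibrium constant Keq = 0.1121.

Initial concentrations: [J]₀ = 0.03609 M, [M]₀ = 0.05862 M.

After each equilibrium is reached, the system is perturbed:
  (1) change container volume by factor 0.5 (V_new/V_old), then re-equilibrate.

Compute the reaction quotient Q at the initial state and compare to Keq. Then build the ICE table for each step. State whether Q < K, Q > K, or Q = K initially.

Q₀ = 45.01; Q > K (proceeds reverse)

Q₀ = 45.01 vs Keq = 0.1121 ⇒ Q>K, reverse
Step 1:
                    J           M
  I           0.03609     0.05862
  C            0.1123    -0.05615
  E            0.1484    0.002468
  solve Keq expr → x = -0.05615; check Q = 0.1121
Then change container volume by factor 0.5 (V_new/V_old).
Step 2:
                    J           M
  I            0.2968    0.004937
  C         -0.008729    0.004365
  E            0.2881    0.009302
  solve Keq expr → x = 0.004365; check Q = 0.1121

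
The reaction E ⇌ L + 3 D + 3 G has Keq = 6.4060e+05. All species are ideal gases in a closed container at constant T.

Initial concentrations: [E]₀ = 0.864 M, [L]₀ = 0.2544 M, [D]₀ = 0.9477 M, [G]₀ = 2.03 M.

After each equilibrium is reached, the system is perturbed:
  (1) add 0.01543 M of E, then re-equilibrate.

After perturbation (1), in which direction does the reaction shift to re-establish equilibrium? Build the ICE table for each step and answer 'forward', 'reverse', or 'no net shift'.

Direction: forward

Q₀ = 2.097 vs Keq = 6.4060e+05 ⇒ Q<K, forward
Step 1:
                    E           L           D           G
  Initial       0.864      0.2544      0.9477        2.03
  Change      -0.8567      0.8567        2.57        2.57
  Equil      0.007348       1.111       3.518         4.6
  solve Keq expr → x = 0.8567; check Q = 6.4060e+05
Then add 0.01543 M of E.
Step 2:
                    E           L           D           G
  Initial     0.02278       1.111       3.518         4.6
  Change     -0.01482     0.01482     0.04446     0.04446
  Equil      0.007958       1.126       3.562       4.644
  solve Keq expr → x = 0.01482; check Q = 6.4060e+05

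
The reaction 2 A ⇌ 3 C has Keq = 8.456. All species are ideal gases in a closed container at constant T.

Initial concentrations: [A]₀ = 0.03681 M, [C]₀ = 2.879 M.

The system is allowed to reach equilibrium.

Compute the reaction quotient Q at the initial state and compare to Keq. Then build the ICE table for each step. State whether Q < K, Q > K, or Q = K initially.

Q₀ = 1.7611e+04 vs Keq = 8.456 ⇒ Q>K, reverse
Step 1:
                    A           C
  Initial     0.03681       2.879
  Change       0.7559      -1.134
  Equil        0.7928       1.745
  solve Keq expr → x = -0.378; check Q = 8.456

Q₀ = 1.7611e+04; Q > K (proceeds reverse)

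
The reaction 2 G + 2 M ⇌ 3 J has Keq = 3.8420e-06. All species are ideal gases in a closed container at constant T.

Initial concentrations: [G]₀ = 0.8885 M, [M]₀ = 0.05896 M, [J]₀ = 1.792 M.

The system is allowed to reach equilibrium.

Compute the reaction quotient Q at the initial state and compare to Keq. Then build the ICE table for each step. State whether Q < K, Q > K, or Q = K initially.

Q₀ = 2097 vs Keq = 3.8420e-06 ⇒ Q>K, reverse
Step 1:
                  G         M         J
  init       0.8885   0.05896     1.792
  Δ           1.175     1.175    -1.763
  eq          2.064     1.234   0.02921
  solve Keq expr → x = -0.5876; check Q = 3.8420e-06

Q₀ = 2097; Q > K (proceeds reverse)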